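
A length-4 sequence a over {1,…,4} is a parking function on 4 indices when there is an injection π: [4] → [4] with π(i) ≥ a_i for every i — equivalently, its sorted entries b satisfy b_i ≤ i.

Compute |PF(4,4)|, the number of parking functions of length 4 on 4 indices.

|PF(4,4)| = (5−4)·5^(4−1) = 1·125 = 125 [KW]
Example (1,1,4,2) → sorted (1,1,2,4): b_i ≤ i ∀i, a PF.

125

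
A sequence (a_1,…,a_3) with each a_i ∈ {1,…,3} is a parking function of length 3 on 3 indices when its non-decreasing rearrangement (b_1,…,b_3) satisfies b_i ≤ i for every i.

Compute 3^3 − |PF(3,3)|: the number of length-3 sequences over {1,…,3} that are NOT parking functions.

Count = (3+1−3)·(3+1)^{3−1} = 1 · 16 = 16 [KW]
Check (3,2,3) → sorted (2,3,3): b_1=2>1, not a PF.
So 27 − 16 = 11 fail.

11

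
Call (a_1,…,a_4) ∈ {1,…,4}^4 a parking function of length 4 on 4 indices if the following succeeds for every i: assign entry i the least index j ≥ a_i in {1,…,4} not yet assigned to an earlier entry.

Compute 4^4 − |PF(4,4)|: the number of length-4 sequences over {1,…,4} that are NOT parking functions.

131

Count = (4+1−4)·(4+1)^{4−1} = 1×125 = 125
Example (2,4,4,4) → sorted (2,4,4,4): b_1=2>1, not a PF.
Total 256; non-PF = 256−125 = 131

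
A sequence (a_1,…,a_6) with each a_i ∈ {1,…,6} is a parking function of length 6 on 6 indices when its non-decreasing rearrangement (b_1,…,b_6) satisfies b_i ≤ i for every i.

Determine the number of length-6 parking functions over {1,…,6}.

16807

|PF| = (7−6)·7^(6−1) = 1 · 16807 = 16807
Example (2,2,5,4,5,1) → sorted (1,2,2,4,5,5): b_i ≤ i ∀i, a PF.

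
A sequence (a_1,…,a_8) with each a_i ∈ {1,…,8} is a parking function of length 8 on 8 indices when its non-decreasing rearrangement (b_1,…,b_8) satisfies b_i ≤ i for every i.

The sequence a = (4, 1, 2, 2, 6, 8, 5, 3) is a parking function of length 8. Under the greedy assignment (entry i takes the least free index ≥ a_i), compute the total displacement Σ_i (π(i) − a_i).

Σπ(i) = 1+…+8 = 36; Σa = 4+1+2+2+6+8+5+3 = 31; disp = 36−31 = 5.

5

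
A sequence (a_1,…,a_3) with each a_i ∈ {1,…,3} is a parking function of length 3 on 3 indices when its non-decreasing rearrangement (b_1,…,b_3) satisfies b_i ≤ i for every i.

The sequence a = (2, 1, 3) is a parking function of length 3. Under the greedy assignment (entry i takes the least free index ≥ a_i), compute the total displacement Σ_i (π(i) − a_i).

Σπ = 6 ({1..3} each once); Σa = 2+1+3 = 6; disp = 6−6 = 0.

0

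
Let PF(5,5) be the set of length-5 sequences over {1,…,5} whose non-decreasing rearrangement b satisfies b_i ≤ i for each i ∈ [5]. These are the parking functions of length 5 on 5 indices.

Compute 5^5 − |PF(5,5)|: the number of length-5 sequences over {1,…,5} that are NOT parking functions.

1829

|PF(5,5)| = 1·6^4 = 1×1296 = 1296
E.g. (5,5,5,4,2) → sorted (2,4,5,5,5): b_1=2>1, not a PF.
So 3125 − 1296 = 1829 fail.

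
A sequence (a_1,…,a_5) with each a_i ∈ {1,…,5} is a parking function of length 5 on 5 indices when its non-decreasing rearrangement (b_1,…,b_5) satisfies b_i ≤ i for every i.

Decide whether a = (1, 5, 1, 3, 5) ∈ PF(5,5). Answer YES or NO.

NO

Sorted: b = (1, 1, 3, 5, 5).
  b_1=1 ≤ 1
  b_2=1 ≤ 2
  b_3=3 ≤ 3
  b_4=5 > 4
  fails at i=4 ⇒ NO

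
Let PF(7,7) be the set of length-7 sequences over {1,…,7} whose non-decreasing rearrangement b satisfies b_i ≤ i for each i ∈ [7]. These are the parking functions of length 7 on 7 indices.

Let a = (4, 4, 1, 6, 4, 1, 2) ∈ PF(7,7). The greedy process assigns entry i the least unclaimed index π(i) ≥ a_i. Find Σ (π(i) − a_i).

Σπ(i) = 1+…+7 = 28; Σa = 4+4+1+6+4+1+2 = 22; disp = 28−22 = 6.

6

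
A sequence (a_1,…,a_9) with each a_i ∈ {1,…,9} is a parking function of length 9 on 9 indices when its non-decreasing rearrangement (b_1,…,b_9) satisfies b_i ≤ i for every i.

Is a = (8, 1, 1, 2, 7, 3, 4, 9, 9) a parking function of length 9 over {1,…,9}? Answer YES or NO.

NO

Sorted: b = (1, 1, 2, 3, 4, 7, 8, 9, 9).
  b_1=1 ≤ 1
  b_2=1 ≤ 2
  b_3=2 ≤ 3
  b_4=3 ≤ 4
  b_5=4 ≤ 5
  b_6=7 > 6
  fails at i=6 ⇒ NO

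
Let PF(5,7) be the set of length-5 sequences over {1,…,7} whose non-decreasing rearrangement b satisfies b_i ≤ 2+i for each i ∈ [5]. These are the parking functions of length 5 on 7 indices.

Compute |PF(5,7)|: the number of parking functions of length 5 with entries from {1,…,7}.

12288

|PF(5,7)| = (7−5+1)·(7+1)^(5−1) = 3 · 4096 = 12288 [KW]
E.g. (4,2,6,6,5) → sorted (2,4,5,6,6): b_i ≤ 2+i ∀i, a PF.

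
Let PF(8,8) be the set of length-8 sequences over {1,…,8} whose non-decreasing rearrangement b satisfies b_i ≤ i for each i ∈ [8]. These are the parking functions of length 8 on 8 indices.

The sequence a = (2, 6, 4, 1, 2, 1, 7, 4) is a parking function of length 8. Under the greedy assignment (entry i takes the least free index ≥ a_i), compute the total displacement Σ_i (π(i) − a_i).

9

Σπ(i) = 1+…+8 = 36; Σa = 2+6+4+1+2+1+7+4 = 27; disp = 36−27 = 9.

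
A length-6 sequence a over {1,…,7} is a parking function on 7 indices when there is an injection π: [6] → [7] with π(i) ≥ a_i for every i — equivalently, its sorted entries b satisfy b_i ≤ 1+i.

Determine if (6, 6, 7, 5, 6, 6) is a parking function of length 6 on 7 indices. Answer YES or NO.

Sorted: b = (5, 6, 6, 6, 6, 7).
  b_1=5 > 2
  fails at i=1 ⇒ NO

NO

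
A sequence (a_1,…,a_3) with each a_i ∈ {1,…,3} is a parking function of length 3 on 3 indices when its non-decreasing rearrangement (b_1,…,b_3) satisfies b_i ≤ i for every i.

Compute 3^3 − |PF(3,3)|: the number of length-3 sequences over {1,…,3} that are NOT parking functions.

11

|PF| = (4−3)·4^(3−1) = 1 · 16 = 16 (Konheim–Weiss)
E.g. (3,3,3) → sorted (3,3,3): b_1=3>1, not a PF.
3^3 − 16 = 27 − 16 = 11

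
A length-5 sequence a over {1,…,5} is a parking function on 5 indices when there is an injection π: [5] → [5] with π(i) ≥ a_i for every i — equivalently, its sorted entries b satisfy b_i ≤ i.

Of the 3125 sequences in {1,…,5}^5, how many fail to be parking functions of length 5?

#PF = 1·6^4 = 1 · 1296 = 1296 (Pollak)
Example (4,5,3,2,4) → sorted (2,3,4,4,5): b_1=2>1, not a PF.
Total 3125; non-PF = 3125−1296 = 1829

1829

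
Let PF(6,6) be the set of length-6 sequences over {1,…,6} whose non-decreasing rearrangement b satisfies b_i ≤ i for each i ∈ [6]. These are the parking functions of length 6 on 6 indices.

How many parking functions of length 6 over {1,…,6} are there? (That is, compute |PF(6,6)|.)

16807

#PF = (7−6)·7^(6−1) = 1 · 16807 = 16807 (Pollak)
E.g. (3,1,2,1,4,2) → sorted (1,1,2,2,3,4): b_i ≤ i ∀i, a PF.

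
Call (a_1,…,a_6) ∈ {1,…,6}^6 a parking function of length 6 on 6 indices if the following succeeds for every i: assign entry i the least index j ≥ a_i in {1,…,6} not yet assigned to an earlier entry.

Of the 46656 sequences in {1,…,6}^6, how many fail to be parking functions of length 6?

29849

#PF = (7−6)·7^(6−1) = 1·16807 = 16807 (Pollak)
Example (6,2,4,4,6,5) → sorted (2,4,4,5,6,6): b_1=2>1, not a PF.
6^6 − 16807 = 46656 − 16807 = 29849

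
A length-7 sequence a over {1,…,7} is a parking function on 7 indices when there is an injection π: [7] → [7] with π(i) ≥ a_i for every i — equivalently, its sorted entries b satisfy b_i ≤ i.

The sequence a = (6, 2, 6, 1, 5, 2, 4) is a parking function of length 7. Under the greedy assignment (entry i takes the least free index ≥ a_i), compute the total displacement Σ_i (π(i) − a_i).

Σπ = 28 ({1..7} each once); Σa = 6+2+6+1+5+2+4 = 26; disp = 28−26 = 2.

2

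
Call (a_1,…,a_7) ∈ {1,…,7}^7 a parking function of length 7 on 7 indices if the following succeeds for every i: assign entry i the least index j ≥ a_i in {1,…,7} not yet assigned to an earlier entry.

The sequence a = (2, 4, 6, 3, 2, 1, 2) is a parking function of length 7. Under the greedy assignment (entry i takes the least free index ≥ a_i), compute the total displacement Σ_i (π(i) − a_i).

Σπ = 28 ({1..7} each once); Σa = 2+4+6+3+2+1+2 = 20; disp = 28−20 = 8.

8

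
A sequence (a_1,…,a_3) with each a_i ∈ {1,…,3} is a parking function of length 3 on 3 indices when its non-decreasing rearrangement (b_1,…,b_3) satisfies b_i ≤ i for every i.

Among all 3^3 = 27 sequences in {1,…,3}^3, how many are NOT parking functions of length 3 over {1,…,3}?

|PF(3,3)| = 1·4^2 = 1·16 = 16 (Pollak)
Example (3,3,3) → sorted (3,3,3): b_1=3>1, not a PF.
So 27 − 16 = 11 fail.

11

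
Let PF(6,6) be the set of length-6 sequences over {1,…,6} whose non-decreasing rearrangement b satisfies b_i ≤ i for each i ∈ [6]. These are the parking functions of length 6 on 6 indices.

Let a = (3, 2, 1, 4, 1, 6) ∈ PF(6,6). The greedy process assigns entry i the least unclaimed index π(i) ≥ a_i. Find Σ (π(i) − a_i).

4

Σπ = 21 ({1..6} each once); Σa = 3+2+1+4+1+6 = 17; disp = 21−17 = 4.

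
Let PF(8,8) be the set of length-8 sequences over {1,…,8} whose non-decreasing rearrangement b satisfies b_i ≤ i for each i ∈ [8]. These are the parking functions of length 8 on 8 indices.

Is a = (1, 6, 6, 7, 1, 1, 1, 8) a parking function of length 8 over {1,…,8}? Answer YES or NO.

Order a: b = (1, 1, 1, 1, 6, 6, 7, 8).
  b_1=1 ≤ 1
  b_2=1 ≤ 2
  b_3=1 ≤ 3
  b_4=1 ≤ 4
  b_5=6 > 5
  fails at i=5 ⇒ NO

NO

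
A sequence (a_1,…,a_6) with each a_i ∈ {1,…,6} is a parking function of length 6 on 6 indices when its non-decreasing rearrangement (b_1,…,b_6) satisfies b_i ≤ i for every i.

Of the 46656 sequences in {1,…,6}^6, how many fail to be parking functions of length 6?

|PF| = (7−6)·7^(6−1) = 1·16807 = 16807 (Pollak)
Check (5,4,4,3,6,5) → sorted (3,4,4,5,5,6): b_1=3>1, not a PF.
6^6 − 16807 = 46656 − 16807 = 29849

29849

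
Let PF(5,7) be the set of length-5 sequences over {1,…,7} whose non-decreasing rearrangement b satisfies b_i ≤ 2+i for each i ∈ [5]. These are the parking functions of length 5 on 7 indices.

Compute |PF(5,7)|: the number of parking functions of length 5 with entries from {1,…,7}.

12288

|PF(5,7)| = 3·8^4 = 3 · 4096 = 12288 (Pollak)
One tuple (5,4,2,2,6) → sorted (2,2,4,5,6): b_i ≤ 2+i ∀i, a PF.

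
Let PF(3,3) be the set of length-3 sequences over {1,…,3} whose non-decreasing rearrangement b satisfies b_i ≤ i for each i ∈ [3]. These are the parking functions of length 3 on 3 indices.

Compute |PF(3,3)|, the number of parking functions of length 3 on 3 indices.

16

|PF(3,3)| = (4−3)·4^(3−1) = 1×16 = 16
One tuple (1,1,1) → sorted (1,1,1): b_i ≤ i ∀i, a PF.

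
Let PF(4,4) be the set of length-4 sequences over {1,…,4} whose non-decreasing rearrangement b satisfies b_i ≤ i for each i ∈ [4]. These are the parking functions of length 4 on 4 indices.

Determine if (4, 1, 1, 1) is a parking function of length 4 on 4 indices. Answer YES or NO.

YES

Order a: b = (1, 1, 1, 4).
  b_1=1 ≤ 1
  b_2=1 ≤ 2
  b_3=1 ≤ 3
  b_4=4 ≤ 4
All bounds hold ⇒ YES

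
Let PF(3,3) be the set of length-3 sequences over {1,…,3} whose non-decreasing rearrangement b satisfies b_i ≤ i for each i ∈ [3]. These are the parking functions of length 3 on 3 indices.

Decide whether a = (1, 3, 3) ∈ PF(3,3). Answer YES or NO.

NO

Order a: b = (1, 3, 3).
  b_1=1 ≤ 1
  b_2=3 > 2
  fails at i=2 ⇒ NO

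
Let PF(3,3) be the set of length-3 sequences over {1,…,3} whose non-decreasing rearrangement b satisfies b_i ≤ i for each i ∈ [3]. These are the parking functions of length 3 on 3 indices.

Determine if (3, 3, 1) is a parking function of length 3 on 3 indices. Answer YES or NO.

Sorted: b = (1, 3, 3).
  b_1=1 ≤ 1
  b_2=3 > 2
  fails at i=2 ⇒ NO

NO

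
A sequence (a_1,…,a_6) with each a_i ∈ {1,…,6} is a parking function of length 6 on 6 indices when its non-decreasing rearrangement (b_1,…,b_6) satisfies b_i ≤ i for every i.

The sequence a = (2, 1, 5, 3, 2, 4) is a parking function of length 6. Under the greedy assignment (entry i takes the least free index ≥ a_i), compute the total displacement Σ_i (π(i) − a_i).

Σπ = 6·7/2 = 21 (π permutes [6]); Σa = 2+1+5+3+2+4 = 17; disp = 21−17 = 4.

4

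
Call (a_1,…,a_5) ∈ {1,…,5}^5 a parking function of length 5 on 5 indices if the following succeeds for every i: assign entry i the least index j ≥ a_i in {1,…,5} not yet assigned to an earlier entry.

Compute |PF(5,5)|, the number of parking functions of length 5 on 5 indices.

Count = 1·6^4 = 1·1296 = 1296 [KW]
Example (1,1,3,2,4) → sorted (1,1,2,3,4): b_i ≤ i ∀i, a PF.

1296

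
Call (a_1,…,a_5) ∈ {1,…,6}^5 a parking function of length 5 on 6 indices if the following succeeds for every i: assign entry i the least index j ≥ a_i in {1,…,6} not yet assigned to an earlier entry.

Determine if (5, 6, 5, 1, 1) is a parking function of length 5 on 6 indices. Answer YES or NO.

Order a: b = (1, 1, 5, 5, 6).
  b_1=1 ≤ 2
  b_2=1 ≤ 3
  b_3=5 > 4
  fails at i=3 ⇒ NO

NO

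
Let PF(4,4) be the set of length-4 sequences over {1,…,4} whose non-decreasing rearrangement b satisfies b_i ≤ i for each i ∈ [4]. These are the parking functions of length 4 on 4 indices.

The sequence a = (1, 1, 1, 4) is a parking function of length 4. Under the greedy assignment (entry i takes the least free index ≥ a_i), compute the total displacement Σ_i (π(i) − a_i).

3

Σπ = 10 ({1..4} each once); Σa = 1+1+1+4 = 7; disp = 10−7 = 3.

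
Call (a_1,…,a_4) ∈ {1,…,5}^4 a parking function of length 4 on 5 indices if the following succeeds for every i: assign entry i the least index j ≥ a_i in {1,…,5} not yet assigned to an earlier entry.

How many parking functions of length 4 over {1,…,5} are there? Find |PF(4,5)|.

|PF(4,5)| = 2·6^3 = 2 · 216 = 432
Check (2,2,2,1) → sorted (1,2,2,2): b_i ≤ 1+i ∀i, a PF.

432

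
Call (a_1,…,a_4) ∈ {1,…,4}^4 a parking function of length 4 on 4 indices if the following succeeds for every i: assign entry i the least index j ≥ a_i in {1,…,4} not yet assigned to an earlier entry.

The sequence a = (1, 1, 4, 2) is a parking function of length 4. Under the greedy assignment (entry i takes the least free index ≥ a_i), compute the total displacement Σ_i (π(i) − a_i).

2

Σπ = 10 ({1..4} each once); Σa = 1+1+4+2 = 8; disp = 10−8 = 2.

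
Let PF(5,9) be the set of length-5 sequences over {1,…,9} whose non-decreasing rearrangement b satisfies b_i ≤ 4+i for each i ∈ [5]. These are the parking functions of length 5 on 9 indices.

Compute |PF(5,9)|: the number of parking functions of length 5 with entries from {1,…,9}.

Count = (9+1−5)·(9+1)^{5−1} = 5×10000 = 50000 (Pollak)
Example (8,7,6,3,1) → sorted (1,3,6,7,8): b_i ≤ 4+i ∀i, a PF.

50000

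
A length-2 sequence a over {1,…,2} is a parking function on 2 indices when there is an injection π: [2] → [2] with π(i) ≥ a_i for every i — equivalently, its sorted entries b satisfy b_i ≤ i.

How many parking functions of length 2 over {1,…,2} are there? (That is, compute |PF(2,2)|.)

3

Count = (2−2+1)·(2+1)^(2−1) = 1·3 = 3 (Konheim–Weiss)
E.g. (1,1) → sorted (1,1): b_i ≤ i ∀i, a PF.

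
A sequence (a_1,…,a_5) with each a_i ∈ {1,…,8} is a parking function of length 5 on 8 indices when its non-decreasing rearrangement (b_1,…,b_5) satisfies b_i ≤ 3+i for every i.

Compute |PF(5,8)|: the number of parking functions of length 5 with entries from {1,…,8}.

#PF = 4·9^4 = 4×6561 = 26244 (Pollak)
Example (2,1,8,1,5) → sorted (1,1,2,5,8): b_i ≤ 3+i ∀i, a PF.

26244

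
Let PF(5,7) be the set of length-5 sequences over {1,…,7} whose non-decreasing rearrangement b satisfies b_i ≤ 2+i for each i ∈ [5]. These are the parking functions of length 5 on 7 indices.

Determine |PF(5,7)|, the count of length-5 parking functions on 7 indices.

|PF| = (8−5)·8^(5−1) = 3 · 4096 = 12288
Example (6,5,1,2,5) → sorted (1,2,5,5,6): b_i ≤ 2+i ∀i, a PF.

12288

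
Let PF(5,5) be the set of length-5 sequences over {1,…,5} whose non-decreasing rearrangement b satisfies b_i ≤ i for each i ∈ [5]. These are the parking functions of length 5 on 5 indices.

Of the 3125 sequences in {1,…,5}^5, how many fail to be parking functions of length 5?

|PF(5,5)| = (6−5)·6^(5−1) = 1·1296 = 1296 (Pollak)
One tuple (4,4,3,5,3) → sorted (3,3,4,4,5): b_1=3>1, not a PF.
Total 3125; non-PF = 3125−1296 = 1829

1829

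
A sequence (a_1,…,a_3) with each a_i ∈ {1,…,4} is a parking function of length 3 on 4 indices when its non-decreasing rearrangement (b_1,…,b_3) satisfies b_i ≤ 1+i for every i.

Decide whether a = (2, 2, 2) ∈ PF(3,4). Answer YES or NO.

Rearranged: b = (2, 2, 2).
  b_1=2 ≤ 2
  b_2=2 ≤ 3
  b_3=2 ≤ 4
All bounds hold ⇒ YES

YES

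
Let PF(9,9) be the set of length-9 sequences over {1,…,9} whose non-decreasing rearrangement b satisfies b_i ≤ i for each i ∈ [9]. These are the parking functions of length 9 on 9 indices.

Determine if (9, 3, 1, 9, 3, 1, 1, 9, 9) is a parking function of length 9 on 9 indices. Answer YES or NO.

Order a: b = (1, 1, 1, 3, 3, 9, 9, 9, 9).
  b_1=1 ≤ 1
  b_2=1 ≤ 2
  b_3=1 ≤ 3
  b_4=3 ≤ 4
  b_5=3 ≤ 5
  b_6=9 > 6
  fails at i=6 ⇒ NO

NO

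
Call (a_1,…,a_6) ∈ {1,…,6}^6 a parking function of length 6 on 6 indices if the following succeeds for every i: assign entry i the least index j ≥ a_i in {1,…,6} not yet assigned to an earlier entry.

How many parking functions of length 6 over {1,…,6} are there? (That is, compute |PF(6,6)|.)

|PF| = (6+1−6)·(6+1)^{6−1} = 1×16807 = 16807 (Pollak)
Check (1,6,4,3,4,2) → sorted (1,2,3,4,4,6): b_i ≤ i ∀i, a PF.

16807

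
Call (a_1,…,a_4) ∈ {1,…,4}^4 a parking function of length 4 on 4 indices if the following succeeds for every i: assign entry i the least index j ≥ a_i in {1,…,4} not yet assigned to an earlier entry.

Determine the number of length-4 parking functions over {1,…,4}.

125

#PF = (5−4)·5^(4−1) = 1 · 125 = 125
Check (2,4,1,1) → sorted (1,1,2,4): b_i ≤ i ∀i, a PF.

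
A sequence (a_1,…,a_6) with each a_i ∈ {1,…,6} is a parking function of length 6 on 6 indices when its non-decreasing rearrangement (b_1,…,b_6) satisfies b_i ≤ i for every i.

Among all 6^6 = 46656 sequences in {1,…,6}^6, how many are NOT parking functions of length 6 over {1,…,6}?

#PF = 1·7^5 = 1·16807 = 16807
Example (5,2,1,5,6,4) → sorted (1,2,4,5,5,6): b_3=4>3, not a PF.
6^6 − 16807 = 46656 − 16807 = 29849

29849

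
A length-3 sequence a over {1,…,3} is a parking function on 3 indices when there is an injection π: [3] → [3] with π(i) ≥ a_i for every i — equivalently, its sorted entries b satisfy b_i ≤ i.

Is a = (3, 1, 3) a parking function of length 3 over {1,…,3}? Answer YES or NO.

Rearranged: b = (1, 3, 3).
  b_1=1 ≤ 1
  b_2=3 > 2
  fails at i=2 ⇒ NO

NO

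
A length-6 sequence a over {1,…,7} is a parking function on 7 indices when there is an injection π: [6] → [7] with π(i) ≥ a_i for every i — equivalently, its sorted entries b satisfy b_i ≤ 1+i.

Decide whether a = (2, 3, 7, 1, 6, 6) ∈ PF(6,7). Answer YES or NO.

Order a: b = (1, 2, 3, 6, 6, 7).
  b_1=1 ≤ 2
  b_2=2 ≤ 3
  b_3=3 ≤ 4
  b_4=6 > 5
  fails at i=4 ⇒ NO

NO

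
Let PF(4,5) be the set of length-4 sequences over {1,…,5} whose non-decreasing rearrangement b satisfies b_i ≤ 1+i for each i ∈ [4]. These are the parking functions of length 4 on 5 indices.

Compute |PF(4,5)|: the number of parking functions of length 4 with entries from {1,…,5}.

#PF = (6−4)·6^(4−1) = 2·216 = 432
Example (4,2,2,5) → sorted (2,2,4,5): b_i ≤ 1+i ∀i, a PF.

432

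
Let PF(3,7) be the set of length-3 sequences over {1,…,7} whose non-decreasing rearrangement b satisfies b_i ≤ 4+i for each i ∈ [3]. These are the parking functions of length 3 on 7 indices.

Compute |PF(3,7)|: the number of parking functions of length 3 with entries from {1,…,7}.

|PF(3,7)| = 5·8^2 = 5×64 = 320 (Pollak)
E.g. (2,5,4) → sorted (2,4,5): b_i ≤ 4+i ∀i, a PF.

320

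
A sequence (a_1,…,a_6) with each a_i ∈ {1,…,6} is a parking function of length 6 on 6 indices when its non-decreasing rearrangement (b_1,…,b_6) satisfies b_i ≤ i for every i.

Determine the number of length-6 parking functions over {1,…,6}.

16807

|PF(6,6)| = (6−6+1)·(6+1)^(6−1) = 1 · 16807 = 16807 (Pollak)
E.g. (3,6,3,3,1,1) → sorted (1,1,3,3,3,6): b_i ≤ i ∀i, a PF.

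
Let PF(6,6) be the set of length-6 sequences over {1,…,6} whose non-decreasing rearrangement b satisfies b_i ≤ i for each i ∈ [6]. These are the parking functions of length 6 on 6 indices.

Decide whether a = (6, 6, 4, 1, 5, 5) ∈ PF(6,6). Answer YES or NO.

Order a: b = (1, 4, 5, 5, 6, 6).
  b_1=1 ≤ 1
  b_2=4 > 2
  fails at i=2 ⇒ NO

NO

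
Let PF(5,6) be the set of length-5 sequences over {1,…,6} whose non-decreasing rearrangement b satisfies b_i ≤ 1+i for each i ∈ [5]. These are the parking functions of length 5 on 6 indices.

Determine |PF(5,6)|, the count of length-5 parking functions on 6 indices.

4802

|PF| = (6+1−5)·(6+1)^{5−1} = 2·2401 = 4802
One tuple (2,5,2,4,5) → sorted (2,2,4,5,5): b_i ≤ 1+i ∀i, a PF.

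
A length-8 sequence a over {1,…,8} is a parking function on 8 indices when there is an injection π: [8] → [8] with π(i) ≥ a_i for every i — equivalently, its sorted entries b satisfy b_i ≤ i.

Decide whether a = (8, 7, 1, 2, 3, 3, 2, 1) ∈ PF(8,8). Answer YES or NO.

Sorted: b = (1, 1, 2, 2, 3, 3, 7, 8).
  b_1=1 ≤ 1
  b_2=1 ≤ 2
  b_3=2 ≤ 3
  b_4=2 ≤ 4
  b_5=3 ≤ 5
  b_6=3 ≤ 6
  b_7=7 ≤ 7
  b_8=8 ≤ 8
All bounds hold ⇒ YES

YES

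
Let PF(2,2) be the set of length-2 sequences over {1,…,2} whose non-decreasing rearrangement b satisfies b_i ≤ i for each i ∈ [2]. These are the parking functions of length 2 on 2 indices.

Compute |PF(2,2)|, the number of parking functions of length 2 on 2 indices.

3

|PF(2,2)| = (2−2+1)·(2+1)^(2−1) = 1×3 = 3
Example (2,1) → sorted (1,2): b_i ≤ i ∀i, a PF.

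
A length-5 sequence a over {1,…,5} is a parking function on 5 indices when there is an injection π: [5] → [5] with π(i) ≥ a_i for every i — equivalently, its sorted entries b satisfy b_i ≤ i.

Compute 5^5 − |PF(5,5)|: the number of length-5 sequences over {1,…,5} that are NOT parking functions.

|PF(5,5)| = (6−5)·6^(5−1) = 1·1296 = 1296 (Konheim–Weiss)
One tuple (4,5,3,4,5) → sorted (3,4,4,5,5): b_1=3>1, not a PF.
5^5 − 1296 = 3125 − 1296 = 1829

1829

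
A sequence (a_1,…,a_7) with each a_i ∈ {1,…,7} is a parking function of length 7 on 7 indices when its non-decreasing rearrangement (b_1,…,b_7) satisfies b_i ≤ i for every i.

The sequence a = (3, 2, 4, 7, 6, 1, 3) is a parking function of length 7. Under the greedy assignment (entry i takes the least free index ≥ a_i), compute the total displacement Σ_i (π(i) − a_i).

2

Σπ(i) = 1+…+7 = 28; Σa = 3+2+4+7+6+1+3 = 26; disp = 28−26 = 2.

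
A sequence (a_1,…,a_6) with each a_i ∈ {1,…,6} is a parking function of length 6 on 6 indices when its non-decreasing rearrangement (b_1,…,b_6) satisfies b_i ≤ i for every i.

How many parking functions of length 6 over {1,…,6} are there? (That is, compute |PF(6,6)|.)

16807

|PF(6,6)| = (7−6)·7^(6−1) = 1·16807 = 16807 (Konheim–Weiss)
Check (4,3,2,1,4,1) → sorted (1,1,2,3,4,4): b_i ≤ i ∀i, a PF.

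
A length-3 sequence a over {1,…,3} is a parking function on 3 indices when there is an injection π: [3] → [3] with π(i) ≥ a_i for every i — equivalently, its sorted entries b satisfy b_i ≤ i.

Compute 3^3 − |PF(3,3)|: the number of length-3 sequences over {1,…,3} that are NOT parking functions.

11

#PF = 1·4^2 = 1·16 = 16 (Pollak)
Check (3,3,3) → sorted (3,3,3): b_1=3>1, not a PF.
Total 27; non-PF = 27−16 = 11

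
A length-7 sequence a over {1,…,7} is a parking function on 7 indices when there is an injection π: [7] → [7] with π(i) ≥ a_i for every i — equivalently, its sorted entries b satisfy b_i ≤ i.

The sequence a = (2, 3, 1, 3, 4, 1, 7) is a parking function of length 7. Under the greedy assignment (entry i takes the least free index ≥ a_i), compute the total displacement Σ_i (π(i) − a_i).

7

Σπ(i) = 1+…+7 = 28; Σa = 2+3+1+3+4+1+7 = 21; disp = 28−21 = 7.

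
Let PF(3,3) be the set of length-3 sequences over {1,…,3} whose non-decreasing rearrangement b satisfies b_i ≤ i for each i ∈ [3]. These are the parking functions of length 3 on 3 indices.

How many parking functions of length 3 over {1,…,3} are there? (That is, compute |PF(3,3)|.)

16

|PF(3,3)| = (3−3+1)·(3+1)^(3−1) = 1 · 16 = 16 (Konheim–Weiss)
One tuple (3,1,1) → sorted (1,1,3): b_i ≤ i ∀i, a PF.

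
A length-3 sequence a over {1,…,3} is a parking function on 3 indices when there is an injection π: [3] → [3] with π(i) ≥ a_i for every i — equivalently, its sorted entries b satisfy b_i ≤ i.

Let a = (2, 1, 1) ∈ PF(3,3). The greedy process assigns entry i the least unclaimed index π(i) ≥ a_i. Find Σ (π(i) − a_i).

2

Σπ = 3·4/2 = 6 (π permutes [3]); Σa = 2+1+1 = 4; disp = 6−4 = 2.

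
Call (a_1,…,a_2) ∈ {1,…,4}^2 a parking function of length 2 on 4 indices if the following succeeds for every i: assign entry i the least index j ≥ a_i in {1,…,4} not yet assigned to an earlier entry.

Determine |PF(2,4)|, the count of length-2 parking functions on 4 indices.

15

Count = (4−2+1)·(4+1)^(2−1) = 3 · 5 = 15 (Pollak)
Check (3,2) → sorted (2,3): b_i ≤ 2+i ∀i, a PF.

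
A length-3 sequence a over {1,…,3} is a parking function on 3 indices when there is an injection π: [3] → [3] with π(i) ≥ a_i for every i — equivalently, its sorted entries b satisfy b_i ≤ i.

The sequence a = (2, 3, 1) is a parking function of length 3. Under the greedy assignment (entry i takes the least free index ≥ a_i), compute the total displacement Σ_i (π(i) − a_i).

Σπ = 3·4/2 = 6 (π permutes [3]); Σa = 2+3+1 = 6; disp = 6−6 = 0.

0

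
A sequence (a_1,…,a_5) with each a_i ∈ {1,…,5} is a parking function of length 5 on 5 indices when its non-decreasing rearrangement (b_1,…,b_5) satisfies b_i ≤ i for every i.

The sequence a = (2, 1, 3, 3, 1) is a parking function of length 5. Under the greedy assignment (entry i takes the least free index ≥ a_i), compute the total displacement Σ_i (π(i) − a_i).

Σπ = 15 ({1..5} each once); Σa = 2+1+3+3+1 = 10; disp = 15−10 = 5.

5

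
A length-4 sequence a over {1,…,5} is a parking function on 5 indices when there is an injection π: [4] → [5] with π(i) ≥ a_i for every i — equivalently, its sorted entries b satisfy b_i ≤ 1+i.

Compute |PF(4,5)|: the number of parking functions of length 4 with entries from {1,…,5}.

432

#PF = 2·6^3 = 2 · 216 = 432 (Pollak)
Example (2,4,5,1) → sorted (1,2,4,5): b_i ≤ 1+i ∀i, a PF.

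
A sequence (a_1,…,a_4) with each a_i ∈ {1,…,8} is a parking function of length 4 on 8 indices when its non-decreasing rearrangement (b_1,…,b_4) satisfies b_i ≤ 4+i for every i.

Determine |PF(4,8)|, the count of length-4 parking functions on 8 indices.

|PF| = (8−4+1)·(8+1)^(4−1) = 5 · 729 = 3645 [KW]
E.g. (4,6,5,1) → sorted (1,4,5,6): b_i ≤ 4+i ∀i, a PF.

3645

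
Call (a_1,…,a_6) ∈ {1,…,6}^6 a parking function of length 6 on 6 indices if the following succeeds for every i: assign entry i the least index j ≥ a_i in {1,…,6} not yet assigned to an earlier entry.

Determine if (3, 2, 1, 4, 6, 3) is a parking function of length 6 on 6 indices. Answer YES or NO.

Rearranged: b = (1, 2, 3, 3, 4, 6).
  b_1=1 ≤ 1
  b_2=2 ≤ 2
  b_3=3 ≤ 3
  b_4=3 ≤ 4
  b_5=4 ≤ 5
  b_6=6 ≤ 6
All bounds hold ⇒ YES

YES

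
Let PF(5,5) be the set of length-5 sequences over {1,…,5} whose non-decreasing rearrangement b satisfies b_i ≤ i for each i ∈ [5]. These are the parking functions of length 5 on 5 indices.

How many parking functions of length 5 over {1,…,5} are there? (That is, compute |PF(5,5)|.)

|PF| = (5−5+1)·(5+1)^(5−1) = 1·1296 = 1296
Check (1,1,4,1,4) → sorted (1,1,1,4,4): b_i ≤ i ∀i, a PF.

1296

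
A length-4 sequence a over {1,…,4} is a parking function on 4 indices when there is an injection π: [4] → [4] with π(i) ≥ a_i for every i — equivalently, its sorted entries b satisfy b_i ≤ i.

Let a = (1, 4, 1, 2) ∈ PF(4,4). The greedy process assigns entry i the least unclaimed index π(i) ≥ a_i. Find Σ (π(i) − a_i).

Σπ(i) = 1+…+4 = 10; Σa = 1+4+1+2 = 8; disp = 10−8 = 2.

2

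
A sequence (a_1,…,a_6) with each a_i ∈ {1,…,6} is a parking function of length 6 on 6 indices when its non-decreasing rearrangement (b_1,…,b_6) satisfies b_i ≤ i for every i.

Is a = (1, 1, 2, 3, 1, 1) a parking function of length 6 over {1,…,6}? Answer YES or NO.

Order a: b = (1, 1, 1, 1, 2, 3).
  b_1=1 ≤ 1
  b_2=1 ≤ 2
  b_3=1 ≤ 3
  b_4=1 ≤ 4
  b_5=2 ≤ 5
  b_6=3 ≤ 6
All bounds hold ⇒ YES

YES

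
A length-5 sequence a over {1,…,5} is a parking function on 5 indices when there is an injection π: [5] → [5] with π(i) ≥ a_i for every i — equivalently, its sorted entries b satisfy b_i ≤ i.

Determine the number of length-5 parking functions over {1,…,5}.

Count = (6−5)·6^(5−1) = 1 · 1296 = 1296 (Pollak)
E.g. (1,2,3,4,1) → sorted (1,1,2,3,4): b_i ≤ i ∀i, a PF.

1296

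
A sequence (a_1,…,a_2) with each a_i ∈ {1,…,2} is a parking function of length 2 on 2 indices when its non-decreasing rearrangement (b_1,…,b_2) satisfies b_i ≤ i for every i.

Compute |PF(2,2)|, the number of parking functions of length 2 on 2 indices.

#PF = (2−2+1)·(2+1)^(2−1) = 1 · 3 = 3 (Konheim–Weiss)
Example (1,1) → sorted (1,1): b_i ≤ i ∀i, a PF.

3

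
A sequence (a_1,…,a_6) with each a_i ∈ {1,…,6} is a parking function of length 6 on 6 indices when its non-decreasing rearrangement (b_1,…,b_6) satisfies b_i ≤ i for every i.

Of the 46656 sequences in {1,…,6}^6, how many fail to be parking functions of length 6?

|PF| = (6−6+1)·(6+1)^(6−1) = 1×16807 = 16807 (Konheim–Weiss)
Example (5,4,3,5,5,4) → sorted (3,4,4,5,5,5): b_1=3>1, not a PF.
6^6 − 16807 = 46656 − 16807 = 29849

29849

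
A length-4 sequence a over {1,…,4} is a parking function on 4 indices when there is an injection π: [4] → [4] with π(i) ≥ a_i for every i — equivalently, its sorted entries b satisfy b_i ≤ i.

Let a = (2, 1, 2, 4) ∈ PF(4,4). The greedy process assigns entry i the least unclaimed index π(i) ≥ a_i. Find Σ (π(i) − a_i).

Σπ = 10 ({1..4} each once); Σa = 2+1+2+4 = 9; disp = 10−9 = 1.

1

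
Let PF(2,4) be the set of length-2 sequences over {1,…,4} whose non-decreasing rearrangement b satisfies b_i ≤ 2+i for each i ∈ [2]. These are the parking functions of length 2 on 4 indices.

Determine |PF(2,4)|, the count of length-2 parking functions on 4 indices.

15

#PF = (4+1−2)·(4+1)^{2−1} = 3·5 = 15 [KW]
One tuple (4,3) → sorted (3,4): b_i ≤ 2+i ∀i, a PF.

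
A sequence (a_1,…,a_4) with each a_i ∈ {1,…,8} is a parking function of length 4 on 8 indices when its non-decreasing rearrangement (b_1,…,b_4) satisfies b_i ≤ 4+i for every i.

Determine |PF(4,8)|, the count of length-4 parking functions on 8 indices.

3645

Count = 5·9^3 = 5×729 = 3645 (Konheim–Weiss)
E.g. (4,2,2,7) → sorted (2,2,4,7): b_i ≤ 4+i ∀i, a PF.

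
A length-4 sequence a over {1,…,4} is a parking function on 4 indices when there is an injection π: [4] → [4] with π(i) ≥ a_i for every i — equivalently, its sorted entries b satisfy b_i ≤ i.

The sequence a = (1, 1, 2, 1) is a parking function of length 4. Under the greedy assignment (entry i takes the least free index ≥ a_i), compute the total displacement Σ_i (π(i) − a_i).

Σπ(i) = 1+…+4 = 10; Σa = 1+1+2+1 = 5; disp = 10−5 = 5.

5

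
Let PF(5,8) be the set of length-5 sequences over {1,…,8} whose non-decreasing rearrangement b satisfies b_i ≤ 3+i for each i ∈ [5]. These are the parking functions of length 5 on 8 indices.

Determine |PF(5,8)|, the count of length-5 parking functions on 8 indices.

26244

#PF = (8+1−5)·(8+1)^{5−1} = 4×6561 = 26244 [KW]
Example (4,7,7,5,5) → sorted (4,5,5,7,7): b_i ≤ 3+i ∀i, a PF.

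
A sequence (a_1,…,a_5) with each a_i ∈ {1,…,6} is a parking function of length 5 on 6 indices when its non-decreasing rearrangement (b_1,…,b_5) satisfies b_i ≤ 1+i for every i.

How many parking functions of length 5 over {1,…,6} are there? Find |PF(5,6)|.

4802

|PF(5,6)| = (7−5)·7^(5−1) = 2 · 2401 = 4802 (Pollak)
Example (5,3,5,2,2) → sorted (2,2,3,5,5): b_i ≤ 1+i ∀i, a PF.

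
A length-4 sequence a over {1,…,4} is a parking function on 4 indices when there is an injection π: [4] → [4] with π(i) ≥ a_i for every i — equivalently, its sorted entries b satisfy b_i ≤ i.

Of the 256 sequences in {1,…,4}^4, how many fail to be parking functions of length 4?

131

|PF(4,4)| = (4+1−4)·(4+1)^{4−1} = 1·125 = 125 (Konheim–Weiss)
One tuple (4,3,4,3) → sorted (3,3,4,4): b_1=3>1, not a PF.
Total 256; non-PF = 256−125 = 131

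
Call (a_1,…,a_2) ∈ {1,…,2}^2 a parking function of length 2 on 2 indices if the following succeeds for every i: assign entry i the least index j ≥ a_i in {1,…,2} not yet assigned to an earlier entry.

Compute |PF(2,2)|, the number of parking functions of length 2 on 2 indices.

|PF| = 1·3^1 = 1×3 = 3
E.g. (1,2) → sorted (1,2): b_i ≤ i ∀i, a PF.

3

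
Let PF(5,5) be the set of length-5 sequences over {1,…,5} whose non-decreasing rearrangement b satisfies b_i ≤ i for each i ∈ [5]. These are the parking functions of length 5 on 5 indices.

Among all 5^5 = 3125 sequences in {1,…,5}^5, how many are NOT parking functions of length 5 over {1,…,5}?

Count = (6−5)·6^(5−1) = 1·1296 = 1296
Example (4,2,4,4,5) → sorted (2,4,4,4,5): b_1=2>1, not a PF.
Total 3125; non-PF = 3125−1296 = 1829

1829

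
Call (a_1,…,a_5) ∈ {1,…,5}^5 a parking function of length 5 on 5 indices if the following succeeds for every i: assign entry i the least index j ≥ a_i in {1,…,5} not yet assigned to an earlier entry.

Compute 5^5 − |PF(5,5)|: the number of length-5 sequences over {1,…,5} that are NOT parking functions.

1829

|PF| = (5−5+1)·(5+1)^(5−1) = 1 · 1296 = 1296 (Pollak)
Check (4,1,3,3,5) → sorted (1,3,3,4,5): b_2=3>2, not a PF.
So 3125 − 1296 = 1829 fail.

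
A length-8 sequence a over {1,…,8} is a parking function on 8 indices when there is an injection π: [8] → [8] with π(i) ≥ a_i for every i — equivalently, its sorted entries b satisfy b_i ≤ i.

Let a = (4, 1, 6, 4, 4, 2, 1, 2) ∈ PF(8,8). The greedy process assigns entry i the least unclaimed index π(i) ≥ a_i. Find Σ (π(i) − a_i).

Σπ = 8·9/2 = 36 (π permutes [8]); Σa = 4+1+6+4+4+2+1+2 = 24; disp = 36−24 = 12.

12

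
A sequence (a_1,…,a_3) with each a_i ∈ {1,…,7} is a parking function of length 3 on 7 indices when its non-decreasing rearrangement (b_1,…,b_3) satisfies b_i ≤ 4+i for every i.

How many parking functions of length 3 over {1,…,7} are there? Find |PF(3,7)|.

#PF = (7+1−3)·(7+1)^{3−1} = 5×64 = 320
Check (3,2,2) → sorted (2,2,3): b_i ≤ 4+i ∀i, a PF.

320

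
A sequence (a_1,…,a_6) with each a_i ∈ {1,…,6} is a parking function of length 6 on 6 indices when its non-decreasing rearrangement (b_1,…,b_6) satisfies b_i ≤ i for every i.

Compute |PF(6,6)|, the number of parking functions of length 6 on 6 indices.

16807

|PF(6,6)| = (6+1−6)·(6+1)^{6−1} = 1×16807 = 16807 [KW]
Example (3,5,1,6,4,2) → sorted (1,2,3,4,5,6): b_i ≤ i ∀i, a PF.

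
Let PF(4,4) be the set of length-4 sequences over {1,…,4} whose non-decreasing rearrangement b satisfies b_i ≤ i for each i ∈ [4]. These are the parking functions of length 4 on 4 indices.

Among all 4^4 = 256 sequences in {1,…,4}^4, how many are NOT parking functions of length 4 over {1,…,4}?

|PF(4,4)| = (4+1−4)·(4+1)^{4−1} = 1×125 = 125
Check (4,3,3,3) → sorted (3,3,3,4): b_1=3>1, not a PF.
Total 256; non-PF = 256−125 = 131

131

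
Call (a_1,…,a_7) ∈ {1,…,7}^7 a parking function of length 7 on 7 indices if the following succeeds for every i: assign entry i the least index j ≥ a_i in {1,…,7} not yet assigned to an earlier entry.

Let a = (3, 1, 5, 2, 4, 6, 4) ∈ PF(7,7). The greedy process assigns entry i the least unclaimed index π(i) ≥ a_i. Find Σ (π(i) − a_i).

Σπ(i) = 1+…+7 = 28; Σa = 3+1+5+2+4+6+4 = 25; disp = 28−25 = 3.

3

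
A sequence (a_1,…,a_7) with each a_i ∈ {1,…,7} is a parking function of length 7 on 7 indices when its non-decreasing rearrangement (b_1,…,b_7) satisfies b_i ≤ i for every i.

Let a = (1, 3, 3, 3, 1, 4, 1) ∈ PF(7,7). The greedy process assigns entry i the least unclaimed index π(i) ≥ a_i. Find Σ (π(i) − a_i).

Σπ = 7·8/2 = 28 (π permutes [7]); Σa = 1+3+3+3+1+4+1 = 16; disp = 28−16 = 12.

12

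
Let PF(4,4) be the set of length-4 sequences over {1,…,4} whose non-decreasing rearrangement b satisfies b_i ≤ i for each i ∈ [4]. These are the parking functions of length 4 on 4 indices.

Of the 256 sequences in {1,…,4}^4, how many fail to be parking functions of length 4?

131

Count = (5−4)·5^(4−1) = 1·125 = 125 [KW]
E.g. (4,4,4,4) → sorted (4,4,4,4): b_1=4>1, not a PF.
4^4 − 125 = 256 − 125 = 131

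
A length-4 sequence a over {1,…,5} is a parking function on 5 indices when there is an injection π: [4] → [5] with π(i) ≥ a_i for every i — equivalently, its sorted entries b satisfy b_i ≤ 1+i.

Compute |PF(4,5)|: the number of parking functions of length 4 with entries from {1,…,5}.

432

|PF| = (6−4)·6^(4−1) = 2·216 = 432 (Konheim–Weiss)
Check (3,4,2,2) → sorted (2,2,3,4): b_i ≤ 1+i ∀i, a PF.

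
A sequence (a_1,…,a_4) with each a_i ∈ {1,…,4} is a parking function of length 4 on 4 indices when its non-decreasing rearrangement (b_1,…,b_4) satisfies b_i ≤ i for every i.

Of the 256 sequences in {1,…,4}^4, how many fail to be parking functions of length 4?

|PF| = (4+1−4)·(4+1)^{4−1} = 1 · 125 = 125 (Pollak)
One tuple (2,4,2,3) → sorted (2,2,3,4): b_1=2>1, not a PF.
4^4 − 125 = 256 − 125 = 131

131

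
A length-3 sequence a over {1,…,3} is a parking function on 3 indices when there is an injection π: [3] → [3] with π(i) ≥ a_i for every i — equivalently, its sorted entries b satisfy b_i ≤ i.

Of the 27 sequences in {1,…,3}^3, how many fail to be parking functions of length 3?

11

Count = 1·4^2 = 1 · 16 = 16 (Pollak)
E.g. (3,1,3) → sorted (1,3,3): b_2=3>2, not a PF.
Total 27; non-PF = 27−16 = 11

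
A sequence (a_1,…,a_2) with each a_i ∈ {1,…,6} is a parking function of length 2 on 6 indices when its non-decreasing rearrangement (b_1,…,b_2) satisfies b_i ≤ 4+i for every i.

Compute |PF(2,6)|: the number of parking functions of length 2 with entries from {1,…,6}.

#PF = 5·7^1 = 5×7 = 35 (Pollak)
One tuple (5,4) → sorted (4,5): b_i ≤ 4+i ∀i, a PF.

35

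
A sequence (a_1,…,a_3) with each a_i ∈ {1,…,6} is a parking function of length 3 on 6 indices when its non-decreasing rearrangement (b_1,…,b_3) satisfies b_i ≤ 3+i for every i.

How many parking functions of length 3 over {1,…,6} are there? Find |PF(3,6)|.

#PF = (7−3)·7^(3−1) = 4·49 = 196 (Pollak)
Example (4,4,4) → sorted (4,4,4): b_i ≤ 3+i ∀i, a PF.

196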